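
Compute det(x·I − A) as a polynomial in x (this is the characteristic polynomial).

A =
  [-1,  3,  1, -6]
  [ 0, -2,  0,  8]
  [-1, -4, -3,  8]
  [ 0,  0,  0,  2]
x^4 + 4*x^3 - 16*x - 16

Expanding det(x·I − A) (e.g. by cofactor expansion or by noting that A is similar to its Jordan form J, which has the same characteristic polynomial as A) gives
  χ_A(x) = x^4 + 4*x^3 - 16*x - 16
which factors as (x - 2)*(x + 2)^3. The eigenvalues (with algebraic multiplicities) are λ = -2 with multiplicity 3, λ = 2 with multiplicity 1.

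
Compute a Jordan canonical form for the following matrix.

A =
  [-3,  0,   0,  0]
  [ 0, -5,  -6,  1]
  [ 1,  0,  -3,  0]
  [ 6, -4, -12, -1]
J_2(-3) ⊕ J_2(-3)

The characteristic polynomial is
  det(x·I − A) = x^4 + 12*x^3 + 54*x^2 + 108*x + 81 = (x + 3)^4

Eigenvalues and multiplicities (the geometric multiplicity of λ is n − rank(A − λI), which equals the number of Jordan blocks for λ):
  λ = -3: algebraic multiplicity = 4, geometric multiplicity = 2

Determining the block sizes for each eigenvalue:
  λ = -3: with am = 4 and gm = 2, the partition is not yet determined (e.g. several partitions of 4 into 2 parts exist). Let N = A − (-3)·I. Computing rank(N^1) = 2, rank(N^2) = 0; the number of blocks of size ≥ j is rank(N^{j−1}) − rank(N^j), giving [2, 2]. So we have 2 block(s) of size 2 → block sizes [2, 2]

Assembling the blocks gives a Jordan form
J =
  [-3,  1,  0,  0]
  [ 0, -3,  0,  0]
  [ 0,  0, -3,  1]
  [ 0,  0,  0, -3]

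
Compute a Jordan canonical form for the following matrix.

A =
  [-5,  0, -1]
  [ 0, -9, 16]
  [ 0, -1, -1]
J_3(-5)

The characteristic polynomial is
  det(x·I − A) = x^3 + 15*x^2 + 75*x + 125 = (x + 5)^3

Eigenvalues and multiplicities (the geometric multiplicity of λ is n − rank(A − λI), which equals the number of Jordan blocks for λ):
  λ = -5: algebraic multiplicity = 3, geometric multiplicity = 1

Determining the block sizes for each eigenvalue:
  λ = -5: one block (gm = 1), so the single block has size am = 3 → block sizes [3]

Assembling the blocks gives a Jordan form
J =
  [-5,  1,  0]
  [ 0, -5,  1]
  [ 0,  0, -5]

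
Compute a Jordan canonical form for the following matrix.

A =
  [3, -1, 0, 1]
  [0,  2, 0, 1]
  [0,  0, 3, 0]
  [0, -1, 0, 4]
J_2(3) ⊕ J_1(3) ⊕ J_1(3)

The characteristic polynomial is
  det(x·I − A) = x^4 - 12*x^3 + 54*x^2 - 108*x + 81 = (x - 3)^4

Eigenvalues and multiplicities (the geometric multiplicity of λ is n − rank(A − λI), which equals the number of Jordan blocks for λ):
  λ = 3: algebraic multiplicity = 4, geometric multiplicity = 3

Determining the block sizes for each eigenvalue:
  λ = 3: 3 blocks summing to 4 forces exactly one block of size 2 and the rest size 1 → block sizes [2, 1, 1]

Assembling the blocks gives a Jordan form
J =
  [3, 1, 0, 0]
  [0, 3, 0, 0]
  [0, 0, 3, 0]
  [0, 0, 0, 3]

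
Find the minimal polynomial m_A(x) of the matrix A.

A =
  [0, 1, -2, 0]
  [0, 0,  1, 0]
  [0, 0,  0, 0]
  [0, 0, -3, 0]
x^3

The characteristic polynomial is χ_A(x) = x^4, so the eigenvalues are known. The minimal polynomial is
  m_A(x) = Π_λ (x − λ)^{k_λ}
where k_λ is the size of the *largest* Jordan block for λ (equivalently, the smallest k with (A − λI)^k v = 0 for every generalised eigenvector v of λ).

  λ = 0: largest Jordan block has size 3, contributing (x − 0)^3

So m_A(x) = x^3 = x^3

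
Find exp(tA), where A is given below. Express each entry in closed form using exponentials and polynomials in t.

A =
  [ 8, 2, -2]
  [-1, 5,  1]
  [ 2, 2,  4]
e^{tA} =
  [3*exp(6*t) - 2*exp(5*t), 2*exp(6*t) - 2*exp(5*t), -2*exp(6*t) + 2*exp(5*t)]
  [-exp(6*t) + exp(5*t), exp(5*t), exp(6*t) - exp(5*t)]
  [2*exp(6*t) - 2*exp(5*t), 2*exp(6*t) - 2*exp(5*t), -exp(6*t) + 2*exp(5*t)]

Strategy: write A = P · J · P⁻¹ where J is a Jordan canonical form, so e^{tA} = P · e^{tJ} · P⁻¹, and e^{tJ} can be computed block-by-block.

A has Jordan form
J =
  [5, 0, 0]
  [0, 6, 0]
  [0, 0, 6]
(up to reordering of blocks).

Per-block formulas:
  For a 1×1 block at λ = 6: exp(t · [6]) = [e^(6t)].
  For a 1×1 block at λ = 5: exp(t · [5]) = [e^(5t)].

After assembling e^{tJ} and conjugating by P, we get:

e^{tA} =
  [3*exp(6*t) - 2*exp(5*t), 2*exp(6*t) - 2*exp(5*t), -2*exp(6*t) + 2*exp(5*t)]
  [-exp(6*t) + exp(5*t), exp(5*t), exp(6*t) - exp(5*t)]
  [2*exp(6*t) - 2*exp(5*t), 2*exp(6*t) - 2*exp(5*t), -exp(6*t) + 2*exp(5*t)]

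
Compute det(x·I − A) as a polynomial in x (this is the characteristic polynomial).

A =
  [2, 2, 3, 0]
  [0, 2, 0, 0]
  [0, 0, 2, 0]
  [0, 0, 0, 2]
x^4 - 8*x^3 + 24*x^2 - 32*x + 16

Expanding det(x·I − A) (e.g. by cofactor expansion or by noting that A is similar to its Jordan form J, which has the same characteristic polynomial as A) gives
  χ_A(x) = x^4 - 8*x^3 + 24*x^2 - 32*x + 16
which factors as (x - 2)^4. The eigenvalues (with algebraic multiplicities) are λ = 2 with multiplicity 4.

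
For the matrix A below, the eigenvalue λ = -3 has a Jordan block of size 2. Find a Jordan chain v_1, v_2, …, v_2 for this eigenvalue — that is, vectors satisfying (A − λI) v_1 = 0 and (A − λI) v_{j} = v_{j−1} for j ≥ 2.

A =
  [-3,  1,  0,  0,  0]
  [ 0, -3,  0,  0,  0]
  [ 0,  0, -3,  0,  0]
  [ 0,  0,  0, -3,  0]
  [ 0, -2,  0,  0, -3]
A Jordan chain for λ = -3 of length 2:
v_1 = (1, 0, 0, 0, -2)ᵀ
v_2 = (0, 1, 0, 0, 0)ᵀ

Let N = A − (-3)·I. We want v_2 with N^2 v_2 = 0 but N^1 v_2 ≠ 0; then v_{j-1} := N · v_j for j = 2, …, 2.

Pick v_2 = (0, 1, 0, 0, 0)ᵀ.
Then v_1 = N · v_2 = (1, 0, 0, 0, -2)ᵀ.

Sanity check: (A − (-3)·I) v_1 = (0, 0, 0, 0, 0)ᵀ = 0. ✓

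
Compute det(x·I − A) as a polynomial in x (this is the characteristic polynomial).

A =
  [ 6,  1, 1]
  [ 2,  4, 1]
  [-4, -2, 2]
x^3 - 12*x^2 + 48*x - 64

Expanding det(x·I − A) (e.g. by cofactor expansion or by noting that A is similar to its Jordan form J, which has the same characteristic polynomial as A) gives
  χ_A(x) = x^3 - 12*x^2 + 48*x - 64
which factors as (x - 4)^3. The eigenvalues (with algebraic multiplicities) are λ = 4 with multiplicity 3.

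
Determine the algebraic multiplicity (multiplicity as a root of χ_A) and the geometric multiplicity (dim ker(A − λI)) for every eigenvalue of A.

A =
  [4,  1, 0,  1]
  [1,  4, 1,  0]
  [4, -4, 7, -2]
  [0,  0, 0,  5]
λ = 5: alg = 4, geom = 2

Step 1 — factor the characteristic polynomial to read off the algebraic multiplicities:
  χ_A(x) = (x - 5)^4

Step 2 — compute geometric multiplicities via the rank-nullity identity g(λ) = n − rank(A − λI):
  rank(A − (5)·I) = 2, so dim ker(A − (5)·I) = n − 2 = 2

Summary:
  λ = 5: algebraic multiplicity = 4, geometric multiplicity = 2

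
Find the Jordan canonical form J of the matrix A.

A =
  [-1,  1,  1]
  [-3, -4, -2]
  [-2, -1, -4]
J_3(-3)

The characteristic polynomial is
  det(x·I − A) = x^3 + 9*x^2 + 27*x + 27 = (x + 3)^3

Eigenvalues and multiplicities (the geometric multiplicity of λ is n − rank(A − λI), which equals the number of Jordan blocks for λ):
  λ = -3: algebraic multiplicity = 3, geometric multiplicity = 1

Determining the block sizes for each eigenvalue:
  λ = -3: one block (gm = 1), so the single block has size am = 3 → block sizes [3]

Assembling the blocks gives a Jordan form
J =
  [-3,  1,  0]
  [ 0, -3,  1]
  [ 0,  0, -3]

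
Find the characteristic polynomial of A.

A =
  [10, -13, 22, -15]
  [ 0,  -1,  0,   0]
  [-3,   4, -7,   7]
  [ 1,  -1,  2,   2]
x^4 - 4*x^3 - 2*x^2 + 12*x + 9

Expanding det(x·I − A) (e.g. by cofactor expansion or by noting that A is similar to its Jordan form J, which has the same characteristic polynomial as A) gives
  χ_A(x) = x^4 - 4*x^3 - 2*x^2 + 12*x + 9
which factors as (x - 3)^2*(x + 1)^2. The eigenvalues (with algebraic multiplicities) are λ = -1 with multiplicity 2, λ = 3 with multiplicity 2.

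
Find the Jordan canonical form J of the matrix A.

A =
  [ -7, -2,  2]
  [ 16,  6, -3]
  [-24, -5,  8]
J_1(1) ⊕ J_2(3)

The characteristic polynomial is
  det(x·I − A) = x^3 - 7*x^2 + 15*x - 9 = (x - 3)^2*(x - 1)

Eigenvalues and multiplicities (the geometric multiplicity of λ is n − rank(A − λI), which equals the number of Jordan blocks for λ):
  λ = 1: algebraic multiplicity = 1, geometric multiplicity = 1
  λ = 3: algebraic multiplicity = 2, geometric multiplicity = 1

Determining the block sizes for each eigenvalue:
  λ = 1: one block (gm = 1), so the single block has size am = 1 → block sizes [1]
  λ = 3: one block (gm = 1), so the single block has size am = 2 → block sizes [2]

Assembling the blocks gives a Jordan form
J =
  [1, 0, 0]
  [0, 3, 1]
  [0, 0, 3]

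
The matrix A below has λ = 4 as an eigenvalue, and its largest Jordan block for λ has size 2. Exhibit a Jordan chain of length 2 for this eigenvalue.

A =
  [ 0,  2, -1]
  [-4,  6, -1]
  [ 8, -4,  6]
A Jordan chain for λ = 4 of length 2:
v_1 = (-4, -4, 8)ᵀ
v_2 = (1, 0, 0)ᵀ

Let N = A − (4)·I. We want v_2 with N^2 v_2 = 0 but N^1 v_2 ≠ 0; then v_{j-1} := N · v_j for j = 2, …, 2.

Pick v_2 = (1, 0, 0)ᵀ.
Then v_1 = N · v_2 = (-4, -4, 8)ᵀ.

Sanity check: (A − (4)·I) v_1 = (0, 0, 0)ᵀ = 0. ✓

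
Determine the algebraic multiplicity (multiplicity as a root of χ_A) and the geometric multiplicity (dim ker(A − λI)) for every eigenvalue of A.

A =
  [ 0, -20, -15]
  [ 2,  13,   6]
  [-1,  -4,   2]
λ = 5: alg = 3, geom = 2

Step 1 — factor the characteristic polynomial to read off the algebraic multiplicities:
  χ_A(x) = (x - 5)^3

Step 2 — compute geometric multiplicities via the rank-nullity identity g(λ) = n − rank(A − λI):
  rank(A − (5)·I) = 1, so dim ker(A − (5)·I) = n − 1 = 2

Summary:
  λ = 5: algebraic multiplicity = 3, geometric multiplicity = 2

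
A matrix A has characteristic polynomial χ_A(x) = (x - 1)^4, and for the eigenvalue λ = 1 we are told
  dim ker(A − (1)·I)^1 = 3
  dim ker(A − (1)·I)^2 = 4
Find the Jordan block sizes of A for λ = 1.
Block sizes for λ = 1: [2, 1, 1]

From the dimensions of kernels of powers, the number of Jordan blocks of size at least j is d_j − d_{j−1} where d_j = dim ker(N^j) (with d_0 = 0). Computing the differences gives [3, 1].
The number of blocks of size exactly k is (#blocks of size ≥ k) − (#blocks of size ≥ k + 1), so the partition is: 2 block(s) of size 1, 1 block(s) of size 2.
In nonincreasing order the block sizes are [2, 1, 1].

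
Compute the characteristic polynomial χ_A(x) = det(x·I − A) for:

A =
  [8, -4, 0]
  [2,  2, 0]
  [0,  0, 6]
x^3 - 16*x^2 + 84*x - 144

Expanding det(x·I − A) (e.g. by cofactor expansion or by noting that A is similar to its Jordan form J, which has the same characteristic polynomial as A) gives
  χ_A(x) = x^3 - 16*x^2 + 84*x - 144
which factors as (x - 6)^2*(x - 4). The eigenvalues (with algebraic multiplicities) are λ = 4 with multiplicity 1, λ = 6 with multiplicity 2.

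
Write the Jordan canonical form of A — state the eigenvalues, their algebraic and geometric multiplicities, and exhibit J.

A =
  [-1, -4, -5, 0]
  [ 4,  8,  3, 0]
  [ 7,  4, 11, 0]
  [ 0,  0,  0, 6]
J_3(6) ⊕ J_1(6)

The characteristic polynomial is
  det(x·I − A) = x^4 - 24*x^3 + 216*x^2 - 864*x + 1296 = (x - 6)^4

Eigenvalues and multiplicities (the geometric multiplicity of λ is n − rank(A − λI), which equals the number of Jordan blocks for λ):
  λ = 6: algebraic multiplicity = 4, geometric multiplicity = 2

Determining the block sizes for each eigenvalue:
  λ = 6: with am = 4 and gm = 2, the partition is not yet determined (e.g. several partitions of 4 into 2 parts exist). Let N = A − (6)·I. Computing rank(N^1) = 2, rank(N^2) = 1, rank(N^3) = 0; the number of blocks of size ≥ j is rank(N^{j−1}) − rank(N^j), giving [2, 1, 1]. So we have 1 block(s) of size 3, 1 block(s) of size 1 → block sizes [3, 1]

Assembling the blocks gives a Jordan form
J =
  [6, 1, 0, 0]
  [0, 6, 1, 0]
  [0, 0, 6, 0]
  [0, 0, 0, 6]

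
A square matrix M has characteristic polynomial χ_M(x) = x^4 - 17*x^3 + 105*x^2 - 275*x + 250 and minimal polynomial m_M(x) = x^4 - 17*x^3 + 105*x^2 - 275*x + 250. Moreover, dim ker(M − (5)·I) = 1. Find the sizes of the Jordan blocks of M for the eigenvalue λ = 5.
Block sizes for λ = 5: [3]

Step 1 — from the characteristic polynomial, algebraic multiplicity of λ = 5 is 3. From dim ker(M − (5)·I) = 1, there are exactly 1 Jordan blocks for λ = 5.
Step 2 — from the minimal polynomial, the factor (x − 5)^3 tells us the largest block for λ = 5 has size 3.
Step 3 — with total size 3, 1 blocks, and largest block 3, the block sizes (in nonincreasing order) are [3].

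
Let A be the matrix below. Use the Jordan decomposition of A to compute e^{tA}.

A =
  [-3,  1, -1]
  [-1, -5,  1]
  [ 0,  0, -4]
e^{tA} =
  [t*exp(-4*t) + exp(-4*t), t*exp(-4*t), -t*exp(-4*t)]
  [-t*exp(-4*t), -t*exp(-4*t) + exp(-4*t), t*exp(-4*t)]
  [0, 0, exp(-4*t)]

Strategy: write A = P · J · P⁻¹ where J is a Jordan canonical form, so e^{tA} = P · e^{tJ} · P⁻¹, and e^{tJ} can be computed block-by-block.

A has Jordan form
J =
  [-4,  1,  0]
  [ 0, -4,  0]
  [ 0,  0, -4]
(up to reordering of blocks).

Per-block formulas:
  For a 1×1 block at λ = -4: exp(t · [-4]) = [e^(-4t)].
  For a 2×2 Jordan block J_2(-4): exp(t · J_2(-4)) = e^(-4t)·(I + t·N), where N is the 2×2 nilpotent shift.

After assembling e^{tJ} and conjugating by P, we get:

e^{tA} =
  [t*exp(-4*t) + exp(-4*t), t*exp(-4*t), -t*exp(-4*t)]
  [-t*exp(-4*t), -t*exp(-4*t) + exp(-4*t), t*exp(-4*t)]
  [0, 0, exp(-4*t)]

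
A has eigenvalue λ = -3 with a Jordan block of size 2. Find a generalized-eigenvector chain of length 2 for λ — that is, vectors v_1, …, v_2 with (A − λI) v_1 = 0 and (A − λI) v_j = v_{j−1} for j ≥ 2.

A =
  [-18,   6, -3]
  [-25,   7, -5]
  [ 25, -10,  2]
A Jordan chain for λ = -3 of length 2:
v_1 = (-15, -25, 25)ᵀ
v_2 = (1, 0, 0)ᵀ

Let N = A − (-3)·I. We want v_2 with N^2 v_2 = 0 but N^1 v_2 ≠ 0; then v_{j-1} := N · v_j for j = 2, …, 2.

Pick v_2 = (1, 0, 0)ᵀ.
Then v_1 = N · v_2 = (-15, -25, 25)ᵀ.

Sanity check: (A − (-3)·I) v_1 = (0, 0, 0)ᵀ = 0. ✓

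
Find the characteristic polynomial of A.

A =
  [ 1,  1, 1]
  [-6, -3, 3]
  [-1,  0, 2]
x^3

Expanding det(x·I − A) (e.g. by cofactor expansion or by noting that A is similar to its Jordan form J, which has the same characteristic polynomial as A) gives
  χ_A(x) = x^3
which factors as x^3. The eigenvalues (with algebraic multiplicities) are λ = 0 with multiplicity 3.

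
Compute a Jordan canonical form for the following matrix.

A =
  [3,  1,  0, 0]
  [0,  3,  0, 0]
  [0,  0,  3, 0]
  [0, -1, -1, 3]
J_2(3) ⊕ J_2(3)

The characteristic polynomial is
  det(x·I − A) = x^4 - 12*x^3 + 54*x^2 - 108*x + 81 = (x - 3)^4

Eigenvalues and multiplicities (the geometric multiplicity of λ is n − rank(A − λI), which equals the number of Jordan blocks for λ):
  λ = 3: algebraic multiplicity = 4, geometric multiplicity = 2

Determining the block sizes for each eigenvalue:
  λ = 3: with am = 4 and gm = 2, the partition is not yet determined (e.g. several partitions of 4 into 2 parts exist). Let N = A − (3)·I. Computing rank(N^1) = 2, rank(N^2) = 0; the number of blocks of size ≥ j is rank(N^{j−1}) − rank(N^j), giving [2, 2]. So we have 2 block(s) of size 2 → block sizes [2, 2]

Assembling the blocks gives a Jordan form
J =
  [3, 1, 0, 0]
  [0, 3, 0, 0]
  [0, 0, 3, 1]
  [0, 0, 0, 3]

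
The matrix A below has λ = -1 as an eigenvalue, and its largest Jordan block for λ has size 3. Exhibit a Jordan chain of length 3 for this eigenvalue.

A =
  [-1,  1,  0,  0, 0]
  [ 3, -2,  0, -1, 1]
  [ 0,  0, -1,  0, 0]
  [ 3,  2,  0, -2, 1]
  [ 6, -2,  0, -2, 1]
A Jordan chain for λ = -1 of length 3:
v_1 = (3, 0, 0, 9, 0)ᵀ
v_2 = (0, 3, 0, 3, 6)ᵀ
v_3 = (1, 0, 0, 0, 0)ᵀ

Let N = A − (-1)·I. We want v_3 with N^3 v_3 = 0 but N^2 v_3 ≠ 0; then v_{j-1} := N · v_j for j = 3, …, 2.

Pick v_3 = (1, 0, 0, 0, 0)ᵀ.
Then v_2 = N · v_3 = (0, 3, 0, 3, 6)ᵀ.
Then v_1 = N · v_2 = (3, 0, 0, 9, 0)ᵀ.

Sanity check: (A − (-1)·I) v_1 = (0, 0, 0, 0, 0)ᵀ = 0. ✓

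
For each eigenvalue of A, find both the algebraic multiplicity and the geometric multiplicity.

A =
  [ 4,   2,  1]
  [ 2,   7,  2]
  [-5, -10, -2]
λ = 3: alg = 3, geom = 2

Step 1 — factor the characteristic polynomial to read off the algebraic multiplicities:
  χ_A(x) = (x - 3)^3

Step 2 — compute geometric multiplicities via the rank-nullity identity g(λ) = n − rank(A − λI):
  rank(A − (3)·I) = 1, so dim ker(A − (3)·I) = n − 1 = 2

Summary:
  λ = 3: algebraic multiplicity = 3, geometric multiplicity = 2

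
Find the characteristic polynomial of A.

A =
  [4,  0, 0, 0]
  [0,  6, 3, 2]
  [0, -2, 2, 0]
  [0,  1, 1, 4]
x^4 - 16*x^3 + 96*x^2 - 256*x + 256

Expanding det(x·I − A) (e.g. by cofactor expansion or by noting that A is similar to its Jordan form J, which has the same characteristic polynomial as A) gives
  χ_A(x) = x^4 - 16*x^3 + 96*x^2 - 256*x + 256
which factors as (x - 4)^4. The eigenvalues (with algebraic multiplicities) are λ = 4 with multiplicity 4.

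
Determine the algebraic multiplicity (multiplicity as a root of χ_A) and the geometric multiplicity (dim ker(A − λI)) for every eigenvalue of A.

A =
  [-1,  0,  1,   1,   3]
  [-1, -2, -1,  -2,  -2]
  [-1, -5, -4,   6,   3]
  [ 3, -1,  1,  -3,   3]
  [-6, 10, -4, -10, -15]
λ = -5: alg = 5, geom = 2

Step 1 — factor the characteristic polynomial to read off the algebraic multiplicities:
  χ_A(x) = (x + 5)^5

Step 2 — compute geometric multiplicities via the rank-nullity identity g(λ) = n − rank(A − λI):
  rank(A − (-5)·I) = 3, so dim ker(A − (-5)·I) = n − 3 = 2

Summary:
  λ = -5: algebraic multiplicity = 5, geometric multiplicity = 2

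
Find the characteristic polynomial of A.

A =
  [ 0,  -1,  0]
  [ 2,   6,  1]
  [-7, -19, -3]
x^3 - 3*x^2 + 3*x - 1

Expanding det(x·I − A) (e.g. by cofactor expansion or by noting that A is similar to its Jordan form J, which has the same characteristic polynomial as A) gives
  χ_A(x) = x^3 - 3*x^2 + 3*x - 1
which factors as (x - 1)^3. The eigenvalues (with algebraic multiplicities) are λ = 1 with multiplicity 3.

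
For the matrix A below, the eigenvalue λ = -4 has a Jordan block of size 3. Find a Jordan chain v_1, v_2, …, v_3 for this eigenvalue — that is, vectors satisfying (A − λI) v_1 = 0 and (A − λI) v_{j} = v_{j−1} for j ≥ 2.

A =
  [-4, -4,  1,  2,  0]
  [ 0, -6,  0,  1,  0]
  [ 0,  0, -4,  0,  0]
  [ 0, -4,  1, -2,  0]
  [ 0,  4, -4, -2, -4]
A Jordan chain for λ = -4 of length 3:
v_1 = (2, 1, 0, 2, -2)ᵀ
v_2 = (1, 0, 0, 1, -4)ᵀ
v_3 = (0, 0, 1, 0, 0)ᵀ

Let N = A − (-4)·I. We want v_3 with N^3 v_3 = 0 but N^2 v_3 ≠ 0; then v_{j-1} := N · v_j for j = 3, …, 2.

Pick v_3 = (0, 0, 1, 0, 0)ᵀ.
Then v_2 = N · v_3 = (1, 0, 0, 1, -4)ᵀ.
Then v_1 = N · v_2 = (2, 1, 0, 2, -2)ᵀ.

Sanity check: (A − (-4)·I) v_1 = (0, 0, 0, 0, 0)ᵀ = 0. ✓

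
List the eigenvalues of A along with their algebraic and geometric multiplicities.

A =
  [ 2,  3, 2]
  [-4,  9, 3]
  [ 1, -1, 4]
λ = 5: alg = 3, geom = 1

Step 1 — factor the characteristic polynomial to read off the algebraic multiplicities:
  χ_A(x) = (x - 5)^3

Step 2 — compute geometric multiplicities via the rank-nullity identity g(λ) = n − rank(A − λI):
  rank(A − (5)·I) = 2, so dim ker(A − (5)·I) = n − 2 = 1

Summary:
  λ = 5: algebraic multiplicity = 3, geometric multiplicity = 1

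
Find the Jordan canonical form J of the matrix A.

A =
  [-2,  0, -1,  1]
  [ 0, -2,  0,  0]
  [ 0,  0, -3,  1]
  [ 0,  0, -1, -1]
J_2(-2) ⊕ J_1(-2) ⊕ J_1(-2)

The characteristic polynomial is
  det(x·I − A) = x^4 + 8*x^3 + 24*x^2 + 32*x + 16 = (x + 2)^4

Eigenvalues and multiplicities (the geometric multiplicity of λ is n − rank(A − λI), which equals the number of Jordan blocks for λ):
  λ = -2: algebraic multiplicity = 4, geometric multiplicity = 3

Determining the block sizes for each eigenvalue:
  λ = -2: 3 blocks summing to 4 forces exactly one block of size 2 and the rest size 1 → block sizes [2, 1, 1]

Assembling the blocks gives a Jordan form
J =
  [-2,  1,  0,  0]
  [ 0, -2,  0,  0]
  [ 0,  0, -2,  0]
  [ 0,  0,  0, -2]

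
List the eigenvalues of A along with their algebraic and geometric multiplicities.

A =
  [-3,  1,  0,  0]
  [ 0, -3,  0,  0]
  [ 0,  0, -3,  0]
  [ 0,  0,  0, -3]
λ = -3: alg = 4, geom = 3

Step 1 — factor the characteristic polynomial to read off the algebraic multiplicities:
  χ_A(x) = (x + 3)^4

Step 2 — compute geometric multiplicities via the rank-nullity identity g(λ) = n − rank(A − λI):
  rank(A − (-3)·I) = 1, so dim ker(A − (-3)·I) = n − 1 = 3

Summary:
  λ = -3: algebraic multiplicity = 4, geometric multiplicity = 3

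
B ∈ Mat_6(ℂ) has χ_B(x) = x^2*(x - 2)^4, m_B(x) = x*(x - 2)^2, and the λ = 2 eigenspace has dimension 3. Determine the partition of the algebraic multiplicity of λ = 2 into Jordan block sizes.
Block sizes for λ = 2: [2, 1, 1]

Step 1 — from the characteristic polynomial, algebraic multiplicity of λ = 2 is 4. From dim ker(B − (2)·I) = 3, there are exactly 3 Jordan blocks for λ = 2.
Step 2 — from the minimal polynomial, the factor (x − 2)^2 tells us the largest block for λ = 2 has size 2.
Step 3 — with total size 4, 3 blocks, and largest block 2, the block sizes (in nonincreasing order) are [2, 1, 1].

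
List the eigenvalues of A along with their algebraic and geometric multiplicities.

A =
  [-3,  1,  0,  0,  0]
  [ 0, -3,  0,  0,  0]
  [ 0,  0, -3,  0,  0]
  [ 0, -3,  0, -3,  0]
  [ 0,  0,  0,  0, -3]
λ = -3: alg = 5, geom = 4

Step 1 — factor the characteristic polynomial to read off the algebraic multiplicities:
  χ_A(x) = (x + 3)^5

Step 2 — compute geometric multiplicities via the rank-nullity identity g(λ) = n − rank(A − λI):
  rank(A − (-3)·I) = 1, so dim ker(A − (-3)·I) = n − 1 = 4

Summary:
  λ = -3: algebraic multiplicity = 5, geometric multiplicity = 4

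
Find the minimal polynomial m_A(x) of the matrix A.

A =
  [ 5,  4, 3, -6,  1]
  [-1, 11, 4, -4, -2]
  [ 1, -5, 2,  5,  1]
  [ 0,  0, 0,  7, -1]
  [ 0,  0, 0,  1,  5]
x^3 - 18*x^2 + 108*x - 216

The characteristic polynomial is χ_A(x) = (x - 6)^5, so the eigenvalues are known. The minimal polynomial is
  m_A(x) = Π_λ (x − λ)^{k_λ}
where k_λ is the size of the *largest* Jordan block for λ (equivalently, the smallest k with (A − λI)^k v = 0 for every generalised eigenvector v of λ).

  λ = 6: largest Jordan block has size 3, contributing (x − 6)^3

So m_A(x) = (x - 6)^3 = x^3 - 18*x^2 + 108*x - 216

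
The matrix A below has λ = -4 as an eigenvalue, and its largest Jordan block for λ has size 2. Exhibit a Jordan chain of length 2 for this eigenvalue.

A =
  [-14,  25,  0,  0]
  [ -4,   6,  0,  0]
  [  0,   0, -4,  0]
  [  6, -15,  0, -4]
A Jordan chain for λ = -4 of length 2:
v_1 = (-10, -4, 0, 6)ᵀ
v_2 = (1, 0, 0, 0)ᵀ

Let N = A − (-4)·I. We want v_2 with N^2 v_2 = 0 but N^1 v_2 ≠ 0; then v_{j-1} := N · v_j for j = 2, …, 2.

Pick v_2 = (1, 0, 0, 0)ᵀ.
Then v_1 = N · v_2 = (-10, -4, 0, 6)ᵀ.

Sanity check: (A − (-4)·I) v_1 = (0, 0, 0, 0)ᵀ = 0. ✓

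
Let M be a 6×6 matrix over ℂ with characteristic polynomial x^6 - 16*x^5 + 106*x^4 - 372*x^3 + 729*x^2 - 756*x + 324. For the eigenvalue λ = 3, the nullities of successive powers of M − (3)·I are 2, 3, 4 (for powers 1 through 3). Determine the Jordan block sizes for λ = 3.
Block sizes for λ = 3: [3, 1]

From the dimensions of kernels of powers, the number of Jordan blocks of size at least j is d_j − d_{j−1} where d_j = dim ker(N^j) (with d_0 = 0). Computing the differences gives [2, 1, 1].
The number of blocks of size exactly k is (#blocks of size ≥ k) − (#blocks of size ≥ k + 1), so the partition is: 1 block(s) of size 1, 1 block(s) of size 3.
In nonincreasing order the block sizes are [3, 1].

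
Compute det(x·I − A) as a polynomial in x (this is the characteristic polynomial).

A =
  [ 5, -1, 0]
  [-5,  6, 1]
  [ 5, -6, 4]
x^3 - 15*x^2 + 75*x - 125

Expanding det(x·I − A) (e.g. by cofactor expansion or by noting that A is similar to its Jordan form J, which has the same characteristic polynomial as A) gives
  χ_A(x) = x^3 - 15*x^2 + 75*x - 125
which factors as (x - 5)^3. The eigenvalues (with algebraic multiplicities) are λ = 5 with multiplicity 3.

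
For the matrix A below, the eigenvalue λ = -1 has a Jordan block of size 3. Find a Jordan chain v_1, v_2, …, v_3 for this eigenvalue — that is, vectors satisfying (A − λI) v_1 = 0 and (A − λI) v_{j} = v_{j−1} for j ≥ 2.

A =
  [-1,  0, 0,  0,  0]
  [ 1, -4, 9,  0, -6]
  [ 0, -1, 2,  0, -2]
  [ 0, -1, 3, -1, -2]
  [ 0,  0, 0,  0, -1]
A Jordan chain for λ = -1 of length 3:
v_1 = (0, -3, -1, -1, 0)ᵀ
v_2 = (0, 1, 0, 0, 0)ᵀ
v_3 = (1, 0, 0, 0, 0)ᵀ

Let N = A − (-1)·I. We want v_3 with N^3 v_3 = 0 but N^2 v_3 ≠ 0; then v_{j-1} := N · v_j for j = 3, …, 2.

Pick v_3 = (1, 0, 0, 0, 0)ᵀ.
Then v_2 = N · v_3 = (0, 1, 0, 0, 0)ᵀ.
Then v_1 = N · v_2 = (0, -3, -1, -1, 0)ᵀ.

Sanity check: (A − (-1)·I) v_1 = (0, 0, 0, 0, 0)ᵀ = 0. ✓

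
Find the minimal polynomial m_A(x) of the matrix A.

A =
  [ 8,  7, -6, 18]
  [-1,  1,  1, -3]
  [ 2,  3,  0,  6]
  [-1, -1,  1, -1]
x^3 - 6*x^2 + 12*x - 8

The characteristic polynomial is χ_A(x) = (x - 2)^4, so the eigenvalues are known. The minimal polynomial is
  m_A(x) = Π_λ (x − λ)^{k_λ}
where k_λ is the size of the *largest* Jordan block for λ (equivalently, the smallest k with (A − λI)^k v = 0 for every generalised eigenvector v of λ).

  λ = 2: largest Jordan block has size 3, contributing (x − 2)^3

So m_A(x) = (x - 2)^3 = x^3 - 6*x^2 + 12*x - 8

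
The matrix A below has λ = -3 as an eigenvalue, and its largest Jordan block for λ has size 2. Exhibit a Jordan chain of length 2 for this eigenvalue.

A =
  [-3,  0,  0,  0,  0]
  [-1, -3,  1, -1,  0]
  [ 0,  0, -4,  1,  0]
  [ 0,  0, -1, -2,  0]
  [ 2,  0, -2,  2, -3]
A Jordan chain for λ = -3 of length 2:
v_1 = (0, -1, 0, 0, 2)ᵀ
v_2 = (1, 0, 0, 0, 0)ᵀ

Let N = A − (-3)·I. We want v_2 with N^2 v_2 = 0 but N^1 v_2 ≠ 0; then v_{j-1} := N · v_j for j = 2, …, 2.

Pick v_2 = (1, 0, 0, 0, 0)ᵀ.
Then v_1 = N · v_2 = (0, -1, 0, 0, 2)ᵀ.

Sanity check: (A − (-3)·I) v_1 = (0, 0, 0, 0, 0)ᵀ = 0. ✓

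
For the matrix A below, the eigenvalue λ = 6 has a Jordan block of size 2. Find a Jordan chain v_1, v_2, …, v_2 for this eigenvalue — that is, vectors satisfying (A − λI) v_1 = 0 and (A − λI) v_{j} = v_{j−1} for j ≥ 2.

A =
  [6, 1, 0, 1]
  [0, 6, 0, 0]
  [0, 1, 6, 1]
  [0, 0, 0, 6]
A Jordan chain for λ = 6 of length 2:
v_1 = (1, 0, 1, 0)ᵀ
v_2 = (0, 1, 0, 0)ᵀ

Let N = A − (6)·I. We want v_2 with N^2 v_2 = 0 but N^1 v_2 ≠ 0; then v_{j-1} := N · v_j for j = 2, …, 2.

Pick v_2 = (0, 1, 0, 0)ᵀ.
Then v_1 = N · v_2 = (1, 0, 1, 0)ᵀ.

Sanity check: (A − (6)·I) v_1 = (0, 0, 0, 0)ᵀ = 0. ✓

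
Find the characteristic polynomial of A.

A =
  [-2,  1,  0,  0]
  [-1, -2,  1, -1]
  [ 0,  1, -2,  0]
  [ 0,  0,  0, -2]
x^4 + 8*x^3 + 24*x^2 + 32*x + 16

Expanding det(x·I − A) (e.g. by cofactor expansion or by noting that A is similar to its Jordan form J, which has the same characteristic polynomial as A) gives
  χ_A(x) = x^4 + 8*x^3 + 24*x^2 + 32*x + 16
which factors as (x + 2)^4. The eigenvalues (with algebraic multiplicities) are λ = -2 with multiplicity 4.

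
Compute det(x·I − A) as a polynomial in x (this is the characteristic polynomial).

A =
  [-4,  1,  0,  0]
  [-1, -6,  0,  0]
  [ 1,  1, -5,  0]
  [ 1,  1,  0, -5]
x^4 + 20*x^3 + 150*x^2 + 500*x + 625

Expanding det(x·I − A) (e.g. by cofactor expansion or by noting that A is similar to its Jordan form J, which has the same characteristic polynomial as A) gives
  χ_A(x) = x^4 + 20*x^3 + 150*x^2 + 500*x + 625
which factors as (x + 5)^4. The eigenvalues (with algebraic multiplicities) are λ = -5 with multiplicity 4.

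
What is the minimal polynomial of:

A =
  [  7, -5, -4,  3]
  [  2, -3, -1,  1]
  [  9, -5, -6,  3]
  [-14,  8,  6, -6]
x^3 + 6*x^2 + 12*x + 8

The characteristic polynomial is χ_A(x) = (x + 2)^4, so the eigenvalues are known. The minimal polynomial is
  m_A(x) = Π_λ (x − λ)^{k_λ}
where k_λ is the size of the *largest* Jordan block for λ (equivalently, the smallest k with (A − λI)^k v = 0 for every generalised eigenvector v of λ).

  λ = -2: largest Jordan block has size 3, contributing (x + 2)^3

So m_A(x) = (x + 2)^3 = x^3 + 6*x^2 + 12*x + 8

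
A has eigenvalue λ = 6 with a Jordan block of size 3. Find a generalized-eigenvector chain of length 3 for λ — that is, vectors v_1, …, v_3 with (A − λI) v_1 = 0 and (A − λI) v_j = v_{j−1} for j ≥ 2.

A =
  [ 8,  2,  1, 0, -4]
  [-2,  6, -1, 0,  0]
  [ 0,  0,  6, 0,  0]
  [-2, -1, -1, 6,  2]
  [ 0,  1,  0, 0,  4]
A Jordan chain for λ = 6 of length 3:
v_1 = (0, -4, 0, -2, -2)ᵀ
v_2 = (2, -2, 0, -2, 0)ᵀ
v_3 = (1, 0, 0, 0, 0)ᵀ

Let N = A − (6)·I. We want v_3 with N^3 v_3 = 0 but N^2 v_3 ≠ 0; then v_{j-1} := N · v_j for j = 3, …, 2.

Pick v_3 = (1, 0, 0, 0, 0)ᵀ.
Then v_2 = N · v_3 = (2, -2, 0, -2, 0)ᵀ.
Then v_1 = N · v_2 = (0, -4, 0, -2, -2)ᵀ.

Sanity check: (A − (6)·I) v_1 = (0, 0, 0, 0, 0)ᵀ = 0. ✓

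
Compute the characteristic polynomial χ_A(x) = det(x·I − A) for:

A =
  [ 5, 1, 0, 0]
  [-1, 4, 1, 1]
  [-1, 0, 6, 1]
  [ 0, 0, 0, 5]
x^4 - 20*x^3 + 150*x^2 - 500*x + 625

Expanding det(x·I − A) (e.g. by cofactor expansion or by noting that A is similar to its Jordan form J, which has the same characteristic polynomial as A) gives
  χ_A(x) = x^4 - 20*x^3 + 150*x^2 - 500*x + 625
which factors as (x - 5)^4. The eigenvalues (with algebraic multiplicities) are λ = 5 with multiplicity 4.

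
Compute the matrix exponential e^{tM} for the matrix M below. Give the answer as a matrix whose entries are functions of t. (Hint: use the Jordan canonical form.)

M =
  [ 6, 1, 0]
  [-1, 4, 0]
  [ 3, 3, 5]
e^{tM} =
  [t*exp(5*t) + exp(5*t), t*exp(5*t), 0]
  [-t*exp(5*t), -t*exp(5*t) + exp(5*t), 0]
  [3*t*exp(5*t), 3*t*exp(5*t), exp(5*t)]

Strategy: write M = P · J · P⁻¹ where J is a Jordan canonical form, so e^{tM} = P · e^{tJ} · P⁻¹, and e^{tJ} can be computed block-by-block.

M has Jordan form
J =
  [5, 1, 0]
  [0, 5, 0]
  [0, 0, 5]
(up to reordering of blocks).

Per-block formulas:
  For a 2×2 Jordan block J_2(5): exp(t · J_2(5)) = e^(5t)·(I + t·N), where N is the 2×2 nilpotent shift.
  For a 1×1 block at λ = 5: exp(t · [5]) = [e^(5t)].

After assembling e^{tJ} and conjugating by P, we get:

e^{tM} =
  [t*exp(5*t) + exp(5*t), t*exp(5*t), 0]
  [-t*exp(5*t), -t*exp(5*t) + exp(5*t), 0]
  [3*t*exp(5*t), 3*t*exp(5*t), exp(5*t)]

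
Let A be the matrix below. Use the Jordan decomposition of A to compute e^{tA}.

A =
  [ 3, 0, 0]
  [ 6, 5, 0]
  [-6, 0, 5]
e^{tA} =
  [exp(3*t), 0, 0]
  [3*exp(5*t) - 3*exp(3*t), exp(5*t), 0]
  [-3*exp(5*t) + 3*exp(3*t), 0, exp(5*t)]

Strategy: write A = P · J · P⁻¹ where J is a Jordan canonical form, so e^{tA} = P · e^{tJ} · P⁻¹, and e^{tJ} can be computed block-by-block.

A has Jordan form
J =
  [3, 0, 0]
  [0, 5, 0]
  [0, 0, 5]
(up to reordering of blocks).

Per-block formulas:
  For a 1×1 block at λ = 5: exp(t · [5]) = [e^(5t)].
  For a 1×1 block at λ = 3: exp(t · [3]) = [e^(3t)].

After assembling e^{tJ} and conjugating by P, we get:

e^{tA} =
  [exp(3*t), 0, 0]
  [3*exp(5*t) - 3*exp(3*t), exp(5*t), 0]
  [-3*exp(5*t) + 3*exp(3*t), 0, exp(5*t)]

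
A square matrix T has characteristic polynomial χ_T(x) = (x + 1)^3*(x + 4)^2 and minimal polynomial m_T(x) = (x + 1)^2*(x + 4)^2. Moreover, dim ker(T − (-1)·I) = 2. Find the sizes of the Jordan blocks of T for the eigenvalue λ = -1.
Block sizes for λ = -1: [2, 1]

Step 1 — from the characteristic polynomial, algebraic multiplicity of λ = -1 is 3. From dim ker(T − (-1)·I) = 2, there are exactly 2 Jordan blocks for λ = -1.
Step 2 — from the minimal polynomial, the factor (x + 1)^2 tells us the largest block for λ = -1 has size 2.
Step 3 — with total size 3, 2 blocks, and largest block 2, the block sizes (in nonincreasing order) are [2, 1].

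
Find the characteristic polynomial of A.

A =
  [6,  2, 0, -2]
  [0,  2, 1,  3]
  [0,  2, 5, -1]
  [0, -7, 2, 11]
x^4 - 24*x^3 + 216*x^2 - 864*x + 1296

Expanding det(x·I − A) (e.g. by cofactor expansion or by noting that A is similar to its Jordan form J, which has the same characteristic polynomial as A) gives
  χ_A(x) = x^4 - 24*x^3 + 216*x^2 - 864*x + 1296
which factors as (x - 6)^4. The eigenvalues (with algebraic multiplicities) are λ = 6 with multiplicity 4.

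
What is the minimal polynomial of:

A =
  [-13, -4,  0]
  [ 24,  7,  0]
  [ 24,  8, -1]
x^2 + 6*x + 5

The characteristic polynomial is χ_A(x) = (x + 1)^2*(x + 5), so the eigenvalues are known. The minimal polynomial is
  m_A(x) = Π_λ (x − λ)^{k_λ}
where k_λ is the size of the *largest* Jordan block for λ (equivalently, the smallest k with (A − λI)^k v = 0 for every generalised eigenvector v of λ).

  λ = -5: largest Jordan block has size 1, contributing (x + 5)
  λ = -1: largest Jordan block has size 1, contributing (x + 1)

So m_A(x) = (x + 1)*(x + 5) = x^2 + 6*x + 5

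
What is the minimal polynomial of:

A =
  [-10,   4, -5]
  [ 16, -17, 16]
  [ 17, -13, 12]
x^3 + 15*x^2 + 75*x + 125

The characteristic polynomial is χ_A(x) = (x + 5)^3, so the eigenvalues are known. The minimal polynomial is
  m_A(x) = Π_λ (x − λ)^{k_λ}
where k_λ is the size of the *largest* Jordan block for λ (equivalently, the smallest k with (A − λI)^k v = 0 for every generalised eigenvector v of λ).

  λ = -5: largest Jordan block has size 3, contributing (x + 5)^3

So m_A(x) = (x + 5)^3 = x^3 + 15*x^2 + 75*x + 125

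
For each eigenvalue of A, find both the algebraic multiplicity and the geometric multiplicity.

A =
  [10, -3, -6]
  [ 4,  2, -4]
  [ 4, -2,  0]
λ = 4: alg = 3, geom = 2

Step 1 — factor the characteristic polynomial to read off the algebraic multiplicities:
  χ_A(x) = (x - 4)^3

Step 2 — compute geometric multiplicities via the rank-nullity identity g(λ) = n − rank(A − λI):
  rank(A − (4)·I) = 1, so dim ker(A − (4)·I) = n − 1 = 2

Summary:
  λ = 4: algebraic multiplicity = 3, geometric multiplicity = 2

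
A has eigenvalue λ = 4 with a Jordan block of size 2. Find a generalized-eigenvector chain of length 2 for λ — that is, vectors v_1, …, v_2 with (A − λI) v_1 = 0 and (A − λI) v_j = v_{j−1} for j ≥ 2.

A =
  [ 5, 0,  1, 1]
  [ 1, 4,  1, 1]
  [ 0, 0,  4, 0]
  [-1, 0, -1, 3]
A Jordan chain for λ = 4 of length 2:
v_1 = (1, 1, 0, -1)ᵀ
v_2 = (1, 0, 0, 0)ᵀ

Let N = A − (4)·I. We want v_2 with N^2 v_2 = 0 but N^1 v_2 ≠ 0; then v_{j-1} := N · v_j for j = 2, …, 2.

Pick v_2 = (1, 0, 0, 0)ᵀ.
Then v_1 = N · v_2 = (1, 1, 0, -1)ᵀ.

Sanity check: (A − (4)·I) v_1 = (0, 0, 0, 0)ᵀ = 0. ✓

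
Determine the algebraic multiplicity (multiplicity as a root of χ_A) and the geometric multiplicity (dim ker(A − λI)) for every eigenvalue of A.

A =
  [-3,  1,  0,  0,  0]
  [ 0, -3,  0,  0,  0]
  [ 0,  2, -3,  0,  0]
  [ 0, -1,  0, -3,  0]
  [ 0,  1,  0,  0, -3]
λ = -3: alg = 5, geom = 4

Step 1 — factor the characteristic polynomial to read off the algebraic multiplicities:
  χ_A(x) = (x + 3)^5

Step 2 — compute geometric multiplicities via the rank-nullity identity g(λ) = n − rank(A − λI):
  rank(A − (-3)·I) = 1, so dim ker(A − (-3)·I) = n − 1 = 4

Summary:
  λ = -3: algebraic multiplicity = 5, geometric multiplicity = 4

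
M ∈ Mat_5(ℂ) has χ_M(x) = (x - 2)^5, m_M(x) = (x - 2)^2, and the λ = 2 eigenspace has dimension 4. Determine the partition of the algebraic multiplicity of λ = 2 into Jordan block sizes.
Block sizes for λ = 2: [2, 1, 1, 1]

Step 1 — from the characteristic polynomial, algebraic multiplicity of λ = 2 is 5. From dim ker(M − (2)·I) = 4, there are exactly 4 Jordan blocks for λ = 2.
Step 2 — from the minimal polynomial, the factor (x − 2)^2 tells us the largest block for λ = 2 has size 2.
Step 3 — with total size 5, 4 blocks, and largest block 2, the block sizes (in nonincreasing order) are [2, 1, 1, 1].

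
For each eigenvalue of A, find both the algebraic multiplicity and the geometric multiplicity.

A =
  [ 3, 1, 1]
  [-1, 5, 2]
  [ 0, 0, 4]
λ = 4: alg = 3, geom = 1

Step 1 — factor the characteristic polynomial to read off the algebraic multiplicities:
  χ_A(x) = (x - 4)^3

Step 2 — compute geometric multiplicities via the rank-nullity identity g(λ) = n − rank(A − λI):
  rank(A − (4)·I) = 2, so dim ker(A − (4)·I) = n − 2 = 1

Summary:
  λ = 4: algebraic multiplicity = 3, geometric multiplicity = 1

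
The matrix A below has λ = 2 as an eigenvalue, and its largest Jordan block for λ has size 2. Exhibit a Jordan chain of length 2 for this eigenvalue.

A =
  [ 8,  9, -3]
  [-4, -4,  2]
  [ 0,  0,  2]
A Jordan chain for λ = 2 of length 2:
v_1 = (6, -4, 0)ᵀ
v_2 = (1, 0, 0)ᵀ

Let N = A − (2)·I. We want v_2 with N^2 v_2 = 0 but N^1 v_2 ≠ 0; then v_{j-1} := N · v_j for j = 2, …, 2.

Pick v_2 = (1, 0, 0)ᵀ.
Then v_1 = N · v_2 = (6, -4, 0)ᵀ.

Sanity check: (A − (2)·I) v_1 = (0, 0, 0)ᵀ = 0. ✓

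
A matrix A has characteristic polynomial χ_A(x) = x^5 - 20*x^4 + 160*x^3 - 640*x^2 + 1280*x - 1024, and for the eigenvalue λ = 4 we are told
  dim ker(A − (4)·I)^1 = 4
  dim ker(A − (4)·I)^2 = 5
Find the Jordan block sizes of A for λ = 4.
Block sizes for λ = 4: [2, 1, 1, 1]

From the dimensions of kernels of powers, the number of Jordan blocks of size at least j is d_j − d_{j−1} where d_j = dim ker(N^j) (with d_0 = 0). Computing the differences gives [4, 1].
The number of blocks of size exactly k is (#blocks of size ≥ k) − (#blocks of size ≥ k + 1), so the partition is: 3 block(s) of size 1, 1 block(s) of size 2.
In nonincreasing order the block sizes are [2, 1, 1, 1].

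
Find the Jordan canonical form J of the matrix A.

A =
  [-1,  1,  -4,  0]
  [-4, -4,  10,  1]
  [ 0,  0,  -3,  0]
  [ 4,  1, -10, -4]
J_3(-3) ⊕ J_1(-3)

The characteristic polynomial is
  det(x·I − A) = x^4 + 12*x^3 + 54*x^2 + 108*x + 81 = (x + 3)^4

Eigenvalues and multiplicities (the geometric multiplicity of λ is n − rank(A − λI), which equals the number of Jordan blocks for λ):
  λ = -3: algebraic multiplicity = 4, geometric multiplicity = 2

Determining the block sizes for each eigenvalue:
  λ = -3: with am = 4 and gm = 2, the partition is not yet determined (e.g. several partitions of 4 into 2 parts exist). Let N = A − (-3)·I. Computing rank(N^1) = 2, rank(N^2) = 1, rank(N^3) = 0; the number of blocks of size ≥ j is rank(N^{j−1}) − rank(N^j), giving [2, 1, 1]. So we have 1 block(s) of size 3, 1 block(s) of size 1 → block sizes [3, 1]

Assembling the blocks gives a Jordan form
J =
  [-3,  1,  0,  0]
  [ 0, -3,  1,  0]
  [ 0,  0, -3,  0]
  [ 0,  0,  0, -3]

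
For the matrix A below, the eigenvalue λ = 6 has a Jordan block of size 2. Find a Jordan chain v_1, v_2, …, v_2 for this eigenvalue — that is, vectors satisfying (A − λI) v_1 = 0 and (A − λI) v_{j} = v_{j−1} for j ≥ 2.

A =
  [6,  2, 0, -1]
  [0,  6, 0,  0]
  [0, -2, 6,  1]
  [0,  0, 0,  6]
A Jordan chain for λ = 6 of length 2:
v_1 = (2, 0, -2, 0)ᵀ
v_2 = (0, 1, 0, 0)ᵀ

Let N = A − (6)·I. We want v_2 with N^2 v_2 = 0 but N^1 v_2 ≠ 0; then v_{j-1} := N · v_j for j = 2, …, 2.

Pick v_2 = (0, 1, 0, 0)ᵀ.
Then v_1 = N · v_2 = (2, 0, -2, 0)ᵀ.

Sanity check: (A − (6)·I) v_1 = (0, 0, 0, 0)ᵀ = 0. ✓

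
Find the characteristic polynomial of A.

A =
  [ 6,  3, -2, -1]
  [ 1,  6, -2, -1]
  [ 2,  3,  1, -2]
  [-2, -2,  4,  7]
x^4 - 20*x^3 + 150*x^2 - 500*x + 625

Expanding det(x·I − A) (e.g. by cofactor expansion or by noting that A is similar to its Jordan form J, which has the same characteristic polynomial as A) gives
  χ_A(x) = x^4 - 20*x^3 + 150*x^2 - 500*x + 625
which factors as (x - 5)^4. The eigenvalues (with algebraic multiplicities) are λ = 5 with multiplicity 4.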